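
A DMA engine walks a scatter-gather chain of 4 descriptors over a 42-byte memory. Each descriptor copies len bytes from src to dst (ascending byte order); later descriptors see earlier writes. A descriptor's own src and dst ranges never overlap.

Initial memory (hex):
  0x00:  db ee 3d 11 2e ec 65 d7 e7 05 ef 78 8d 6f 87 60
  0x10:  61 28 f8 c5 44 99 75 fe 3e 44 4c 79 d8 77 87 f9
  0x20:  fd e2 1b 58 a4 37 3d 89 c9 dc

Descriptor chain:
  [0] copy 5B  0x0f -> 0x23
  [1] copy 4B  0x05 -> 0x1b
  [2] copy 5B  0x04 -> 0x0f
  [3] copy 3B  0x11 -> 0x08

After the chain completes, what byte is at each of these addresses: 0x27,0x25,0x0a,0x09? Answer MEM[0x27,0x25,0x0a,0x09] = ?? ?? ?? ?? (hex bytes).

  after D0: wrote 5B at 0x23 = 606128f8c5
  after D1: wrote 4B at 0x1b = ec65d7e7
  after D2: wrote 5B at 0x0f = 2eec65d7e7
  after D3: wrote 3B at 0x08 = 65d7e7
query mem[0x27]=0xc5, mem[0x25]=0x28, mem[0x0a]=0xe7, mem[0x09]=0xd7

MEM[0x27,0x25,0x0a,0x09] = c5 28 e7 d7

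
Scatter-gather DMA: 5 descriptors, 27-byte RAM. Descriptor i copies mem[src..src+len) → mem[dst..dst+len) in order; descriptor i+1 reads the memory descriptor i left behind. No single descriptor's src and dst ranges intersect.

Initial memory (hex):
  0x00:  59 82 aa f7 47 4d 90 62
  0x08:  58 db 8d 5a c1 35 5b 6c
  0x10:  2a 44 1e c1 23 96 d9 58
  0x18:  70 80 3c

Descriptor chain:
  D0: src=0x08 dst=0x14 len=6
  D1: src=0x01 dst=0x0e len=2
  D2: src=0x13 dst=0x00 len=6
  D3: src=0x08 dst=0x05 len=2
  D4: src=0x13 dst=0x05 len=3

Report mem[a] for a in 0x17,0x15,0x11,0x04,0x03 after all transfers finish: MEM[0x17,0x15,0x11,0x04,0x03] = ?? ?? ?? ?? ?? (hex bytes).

MEM[0x17,0x15,0x11,0x04,0x03] = 5a db 44 5a 8d

[0] 0x08->0x14 len=6 : 58 db 8d 5a c1 35
[1] 0x01->0x0e len=2 : 82 aa
[2] 0x13->0x00 len=6 : c1 58 db 8d 5a c1
[3] 0x08->0x05 len=2 : 58 db
[4] 0x13->0x05 len=3 : c1 58 db
query mem[0x17]=0x5a, mem[0x15]=0xdb, mem[0x11]=0x44, mem[0x04]=0x5a, mem[0x03]=0x8d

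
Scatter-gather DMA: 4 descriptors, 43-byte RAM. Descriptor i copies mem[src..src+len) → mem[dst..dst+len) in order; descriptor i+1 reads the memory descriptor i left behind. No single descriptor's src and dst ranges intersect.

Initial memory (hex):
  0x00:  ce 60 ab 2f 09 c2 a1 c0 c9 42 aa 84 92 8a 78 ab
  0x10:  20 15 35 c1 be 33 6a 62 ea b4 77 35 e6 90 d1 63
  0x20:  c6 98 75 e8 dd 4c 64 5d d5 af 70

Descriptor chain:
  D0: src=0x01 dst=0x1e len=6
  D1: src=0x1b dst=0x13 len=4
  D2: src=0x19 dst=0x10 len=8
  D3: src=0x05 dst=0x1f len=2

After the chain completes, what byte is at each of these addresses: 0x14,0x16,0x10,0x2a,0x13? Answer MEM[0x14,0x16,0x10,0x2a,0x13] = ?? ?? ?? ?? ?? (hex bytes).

MEM[0x14,0x16,0x10,0x2a,0x13] = 90 ab b4 70 e6

[0] 0x01->0x1e len=6 : 60 ab 2f 09 c2 a1
[1] 0x1b->0x13 len=4 : 35 e6 90 60
[2] 0x19->0x10 len=8 : b4 77 35 e6 90 60 ab 2f
[3] 0x05->0x1f len=2 : c2 a1
query mem[0x14]=0x90, mem[0x16]=0xab, mem[0x10]=0xb4, mem[0x2a]=0x70, mem[0x13]=0xe6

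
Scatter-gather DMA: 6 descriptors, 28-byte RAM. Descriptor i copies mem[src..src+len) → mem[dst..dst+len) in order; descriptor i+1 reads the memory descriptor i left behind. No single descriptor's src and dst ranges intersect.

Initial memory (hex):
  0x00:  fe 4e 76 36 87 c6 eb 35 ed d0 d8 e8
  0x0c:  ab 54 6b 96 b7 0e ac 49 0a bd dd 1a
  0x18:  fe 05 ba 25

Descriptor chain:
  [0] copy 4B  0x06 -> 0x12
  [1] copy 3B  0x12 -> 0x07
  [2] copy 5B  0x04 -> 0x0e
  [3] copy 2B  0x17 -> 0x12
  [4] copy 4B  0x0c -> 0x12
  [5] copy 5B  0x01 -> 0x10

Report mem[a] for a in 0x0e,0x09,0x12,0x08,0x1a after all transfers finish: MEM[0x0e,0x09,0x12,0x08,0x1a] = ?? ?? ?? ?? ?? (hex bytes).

  after D0: wrote 4B at 0x12 = eb35edd0
  after D1: wrote 3B at 0x07 = eb35ed
  after D2: wrote 5B at 0x0e = 87c6ebeb35
  after D3: wrote 2B at 0x12 = 1afe
  after D4: wrote 4B at 0x12 = ab5487c6
  after D5: wrote 5B at 0x10 = 4e763687c6
query mem[0x0e]=0x87, mem[0x09]=0xed, mem[0x12]=0x36, mem[0x08]=0x35, mem[0x1a]=0xba

MEM[0x0e,0x09,0x12,0x08,0x1a] = 87 ed 36 35 ba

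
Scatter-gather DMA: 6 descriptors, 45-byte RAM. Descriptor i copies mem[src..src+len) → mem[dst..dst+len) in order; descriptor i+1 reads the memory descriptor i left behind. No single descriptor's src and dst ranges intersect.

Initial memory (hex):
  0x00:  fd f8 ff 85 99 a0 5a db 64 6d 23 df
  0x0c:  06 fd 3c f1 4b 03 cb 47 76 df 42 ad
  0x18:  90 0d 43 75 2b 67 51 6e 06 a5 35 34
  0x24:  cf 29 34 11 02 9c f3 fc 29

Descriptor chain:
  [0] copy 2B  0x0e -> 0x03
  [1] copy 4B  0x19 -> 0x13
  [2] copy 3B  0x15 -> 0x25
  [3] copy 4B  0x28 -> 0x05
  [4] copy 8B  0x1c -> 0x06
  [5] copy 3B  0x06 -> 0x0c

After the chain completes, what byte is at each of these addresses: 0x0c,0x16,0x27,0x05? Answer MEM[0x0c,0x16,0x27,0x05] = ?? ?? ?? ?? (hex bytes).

MEM[0x0c,0x16,0x27,0x05] = 2b 2b ad 02

D0: mem[0x03..0x04] <- [3c f1]
D1: mem[0x13..0x16] <- [0d 43 75 2b]
D2: mem[0x25..0x27] <- [75 2b ad]
D3: mem[0x05..0x08] <- [02 9c f3 fc]
D4: mem[0x06..0x0d] <- [2b 67 51 6e 06 a5 35 34]
D5: mem[0x0c..0x0e] <- [2b 67 51]
query mem[0x0c]=0x2b, mem[0x16]=0x2b, mem[0x27]=0xad, mem[0x05]=0x02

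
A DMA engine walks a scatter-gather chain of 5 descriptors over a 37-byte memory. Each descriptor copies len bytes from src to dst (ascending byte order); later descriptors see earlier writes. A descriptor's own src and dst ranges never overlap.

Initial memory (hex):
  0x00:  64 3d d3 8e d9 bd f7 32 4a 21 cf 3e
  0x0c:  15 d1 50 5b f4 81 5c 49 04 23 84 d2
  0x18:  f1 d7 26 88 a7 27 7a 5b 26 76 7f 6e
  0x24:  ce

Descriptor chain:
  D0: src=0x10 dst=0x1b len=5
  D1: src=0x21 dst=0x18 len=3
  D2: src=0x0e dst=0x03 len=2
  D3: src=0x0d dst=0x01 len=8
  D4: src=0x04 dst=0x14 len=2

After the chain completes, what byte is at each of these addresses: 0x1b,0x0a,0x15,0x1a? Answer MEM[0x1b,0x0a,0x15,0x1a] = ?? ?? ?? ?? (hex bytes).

[0] 0x10->0x1b len=5 : f4 81 5c 49 04
[1] 0x21->0x18 len=3 : 76 7f 6e
[2] 0x0e->0x03 len=2 : 50 5b
[3] 0x0d->0x01 len=8 : d1 50 5b f4 81 5c 49 04
[4] 0x04->0x14 len=2 : f4 81
query mem[0x1b]=0xf4, mem[0x0a]=0xcf, mem[0x15]=0x81, mem[0x1a]=0x6e

MEM[0x1b,0x0a,0x15,0x1a] = f4 cf 81 6e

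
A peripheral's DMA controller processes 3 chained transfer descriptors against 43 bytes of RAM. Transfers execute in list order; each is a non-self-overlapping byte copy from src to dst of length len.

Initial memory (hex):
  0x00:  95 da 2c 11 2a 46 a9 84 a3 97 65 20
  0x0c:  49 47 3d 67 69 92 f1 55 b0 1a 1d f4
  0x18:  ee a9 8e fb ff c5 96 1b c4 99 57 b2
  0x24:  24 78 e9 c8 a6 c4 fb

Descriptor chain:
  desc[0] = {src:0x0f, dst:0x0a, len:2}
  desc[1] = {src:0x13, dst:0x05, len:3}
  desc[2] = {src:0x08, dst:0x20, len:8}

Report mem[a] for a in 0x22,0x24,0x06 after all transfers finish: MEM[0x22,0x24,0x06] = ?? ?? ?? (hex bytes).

#0 dst[0x0a+2] := {0x67,0x69}
#1 dst[0x05+3] := {0x55,0xb0,0x1a}
#2 dst[0x20+8] := {0xa3,0x97,0x67,0x69,0x49,0x47,0x3d,0x67}
query mem[0x22]=0x67, mem[0x24]=0x49, mem[0x06]=0xb0

MEM[0x22,0x24,0x06] = 67 49 b0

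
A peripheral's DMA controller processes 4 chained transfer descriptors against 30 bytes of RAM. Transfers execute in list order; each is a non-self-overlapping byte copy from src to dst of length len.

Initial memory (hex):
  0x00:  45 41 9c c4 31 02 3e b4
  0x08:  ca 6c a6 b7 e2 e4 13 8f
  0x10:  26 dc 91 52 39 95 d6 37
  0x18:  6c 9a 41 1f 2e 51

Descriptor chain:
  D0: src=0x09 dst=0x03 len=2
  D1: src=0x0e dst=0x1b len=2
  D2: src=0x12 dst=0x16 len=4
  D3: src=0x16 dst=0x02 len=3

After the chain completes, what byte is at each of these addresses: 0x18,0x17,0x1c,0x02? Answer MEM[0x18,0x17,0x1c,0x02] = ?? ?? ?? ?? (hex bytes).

MEM[0x18,0x17,0x1c,0x02] = 39 52 8f 91

  after D0: wrote 2B at 0x03 = 6ca6
  after D1: wrote 2B at 0x1b = 138f
  after D2: wrote 4B at 0x16 = 91523995
  after D3: wrote 3B at 0x02 = 915239
query mem[0x18]=0x39, mem[0x17]=0x52, mem[0x1c]=0x8f, mem[0x02]=0x91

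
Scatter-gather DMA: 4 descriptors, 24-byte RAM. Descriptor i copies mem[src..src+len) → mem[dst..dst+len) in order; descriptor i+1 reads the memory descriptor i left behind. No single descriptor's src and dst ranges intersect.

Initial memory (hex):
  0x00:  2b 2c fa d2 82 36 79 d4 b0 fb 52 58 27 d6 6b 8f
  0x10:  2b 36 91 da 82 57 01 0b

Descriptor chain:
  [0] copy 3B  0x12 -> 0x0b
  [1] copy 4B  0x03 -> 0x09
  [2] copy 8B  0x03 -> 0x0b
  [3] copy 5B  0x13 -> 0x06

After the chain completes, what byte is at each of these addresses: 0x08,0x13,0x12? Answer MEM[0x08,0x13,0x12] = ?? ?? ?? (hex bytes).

MEM[0x08,0x13,0x12] = 57 da 82

[0] 0x12->0x0b len=3 : 91 da 82
[1] 0x03->0x09 len=4 : d2 82 36 79
[2] 0x03->0x0b len=8 : d2 82 36 79 d4 b0 d2 82
[3] 0x13->0x06 len=5 : da 82 57 01 0b
query mem[0x08]=0x57, mem[0x13]=0xda, mem[0x12]=0x82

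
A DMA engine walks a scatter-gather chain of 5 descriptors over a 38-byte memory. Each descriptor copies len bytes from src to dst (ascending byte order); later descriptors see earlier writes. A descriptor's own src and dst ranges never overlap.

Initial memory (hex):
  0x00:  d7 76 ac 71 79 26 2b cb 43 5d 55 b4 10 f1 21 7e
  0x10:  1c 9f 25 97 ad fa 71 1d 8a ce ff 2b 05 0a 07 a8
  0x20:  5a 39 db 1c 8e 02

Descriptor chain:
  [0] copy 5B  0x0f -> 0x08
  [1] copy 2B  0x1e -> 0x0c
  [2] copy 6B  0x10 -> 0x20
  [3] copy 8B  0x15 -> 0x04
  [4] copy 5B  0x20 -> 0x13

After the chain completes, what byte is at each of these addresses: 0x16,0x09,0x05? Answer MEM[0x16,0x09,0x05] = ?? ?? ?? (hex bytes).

  after D0: wrote 5B at 0x08 = 7e1c9f2597
  after D1: wrote 2B at 0x0c = 07a8
  after D2: wrote 6B at 0x20 = 1c9f2597adfa
  after D3: wrote 8B at 0x04 = fa711d8aceff2b05
  after D4: wrote 5B at 0x13 = 1c9f2597ad
query mem[0x16]=0x97, mem[0x09]=0xff, mem[0x05]=0x71

MEM[0x16,0x09,0x05] = 97 ff 71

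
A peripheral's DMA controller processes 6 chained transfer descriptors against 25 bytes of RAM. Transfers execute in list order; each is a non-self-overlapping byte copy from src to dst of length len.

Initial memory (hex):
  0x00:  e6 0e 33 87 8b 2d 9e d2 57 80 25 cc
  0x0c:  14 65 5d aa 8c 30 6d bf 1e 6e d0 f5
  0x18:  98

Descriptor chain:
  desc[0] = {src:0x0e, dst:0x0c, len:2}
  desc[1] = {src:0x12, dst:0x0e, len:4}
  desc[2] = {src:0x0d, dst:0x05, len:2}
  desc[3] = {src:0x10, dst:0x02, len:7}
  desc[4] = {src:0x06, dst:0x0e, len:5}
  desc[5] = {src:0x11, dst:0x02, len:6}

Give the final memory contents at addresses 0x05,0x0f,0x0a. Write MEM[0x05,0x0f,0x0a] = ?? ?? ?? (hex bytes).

D0: mem[0x0c..0x0d] <- [5d aa]
D1: mem[0x0e..0x11] <- [6d bf 1e 6e]
D2: mem[0x05..0x06] <- [aa 6d]
D3: mem[0x02..0x08] <- [1e 6e 6d bf 1e 6e d0]
D4: mem[0x0e..0x12] <- [1e 6e d0 80 25]
D5: mem[0x02..0x07] <- [80 25 bf 1e 6e d0]
query mem[0x05]=0x1e, mem[0x0f]=0x6e, mem[0x0a]=0x25

MEM[0x05,0x0f,0x0a] = 1e 6e 25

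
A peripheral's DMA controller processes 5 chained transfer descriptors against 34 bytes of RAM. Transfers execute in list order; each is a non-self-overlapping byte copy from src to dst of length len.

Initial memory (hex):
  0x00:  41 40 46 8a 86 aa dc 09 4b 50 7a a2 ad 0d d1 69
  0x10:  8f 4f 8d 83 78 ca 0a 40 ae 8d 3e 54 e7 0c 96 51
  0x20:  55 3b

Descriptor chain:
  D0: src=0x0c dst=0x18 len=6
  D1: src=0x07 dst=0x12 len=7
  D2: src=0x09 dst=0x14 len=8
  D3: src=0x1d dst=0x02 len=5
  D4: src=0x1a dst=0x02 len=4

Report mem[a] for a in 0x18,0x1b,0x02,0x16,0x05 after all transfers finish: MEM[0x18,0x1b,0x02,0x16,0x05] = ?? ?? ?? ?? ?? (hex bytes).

MEM[0x18,0x1b,0x02,0x16,0x05] = 0d 8f 69 a2 4f

  after D0: wrote 6B at 0x18 = ad0dd1698f4f
  after D1: wrote 7B at 0x12 = 094b507aa2ad0d
  after D2: wrote 8B at 0x14 = 507aa2ad0dd1698f
  after D3: wrote 5B at 0x02 = 4f9651553b
  after D4: wrote 4B at 0x02 = 698f8f4f
query mem[0x18]=0x0d, mem[0x1b]=0x8f, mem[0x02]=0x69, mem[0x16]=0xa2, mem[0x05]=0x4f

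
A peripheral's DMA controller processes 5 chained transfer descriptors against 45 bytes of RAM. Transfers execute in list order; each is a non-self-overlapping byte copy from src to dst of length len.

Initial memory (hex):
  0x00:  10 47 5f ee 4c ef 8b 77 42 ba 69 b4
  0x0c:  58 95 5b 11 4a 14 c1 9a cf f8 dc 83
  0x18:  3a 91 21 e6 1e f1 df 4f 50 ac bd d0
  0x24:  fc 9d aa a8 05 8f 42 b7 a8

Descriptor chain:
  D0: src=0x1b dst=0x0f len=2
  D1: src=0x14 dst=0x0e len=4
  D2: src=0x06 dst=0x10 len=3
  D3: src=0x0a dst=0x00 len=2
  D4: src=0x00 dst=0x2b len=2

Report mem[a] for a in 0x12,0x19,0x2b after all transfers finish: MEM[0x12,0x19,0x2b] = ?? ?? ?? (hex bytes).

[0] 0x1b->0x0f len=2 : e6 1e
[1] 0x14->0x0e len=4 : cf f8 dc 83
[2] 0x06->0x10 len=3 : 8b 77 42
[3] 0x0a->0x00 len=2 : 69 b4
[4] 0x00->0x2b len=2 : 69 b4
query mem[0x12]=0x42, mem[0x19]=0x91, mem[0x2b]=0x69

MEM[0x12,0x19,0x2b] = 42 91 69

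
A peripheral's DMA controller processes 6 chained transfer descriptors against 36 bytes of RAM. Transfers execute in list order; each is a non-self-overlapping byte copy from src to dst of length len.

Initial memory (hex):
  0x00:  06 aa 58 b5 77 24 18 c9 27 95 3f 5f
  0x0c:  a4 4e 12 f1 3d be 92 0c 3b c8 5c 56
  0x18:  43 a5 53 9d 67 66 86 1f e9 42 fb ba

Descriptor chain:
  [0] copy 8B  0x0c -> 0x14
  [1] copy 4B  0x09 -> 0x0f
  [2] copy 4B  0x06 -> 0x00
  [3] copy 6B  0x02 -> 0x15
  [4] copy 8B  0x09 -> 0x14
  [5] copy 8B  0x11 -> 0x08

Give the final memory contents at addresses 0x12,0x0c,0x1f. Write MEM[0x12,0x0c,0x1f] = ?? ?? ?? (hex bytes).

MEM[0x12,0x0c,0x1f] = a4 3f 1f

[0] 0x0c->0x14 len=8 : a4 4e 12 f1 3d be 92 0c
[1] 0x09->0x0f len=4 : 95 3f 5f a4
[2] 0x06->0x00 len=4 : 18 c9 27 95
[3] 0x02->0x15 len=6 : 27 95 77 24 18 c9
[4] 0x09->0x14 len=8 : 95 3f 5f a4 4e 12 95 3f
[5] 0x11->0x08 len=8 : 5f a4 0c 95 3f 5f a4 4e
query mem[0x12]=0xa4, mem[0x0c]=0x3f, mem[0x1f]=0x1f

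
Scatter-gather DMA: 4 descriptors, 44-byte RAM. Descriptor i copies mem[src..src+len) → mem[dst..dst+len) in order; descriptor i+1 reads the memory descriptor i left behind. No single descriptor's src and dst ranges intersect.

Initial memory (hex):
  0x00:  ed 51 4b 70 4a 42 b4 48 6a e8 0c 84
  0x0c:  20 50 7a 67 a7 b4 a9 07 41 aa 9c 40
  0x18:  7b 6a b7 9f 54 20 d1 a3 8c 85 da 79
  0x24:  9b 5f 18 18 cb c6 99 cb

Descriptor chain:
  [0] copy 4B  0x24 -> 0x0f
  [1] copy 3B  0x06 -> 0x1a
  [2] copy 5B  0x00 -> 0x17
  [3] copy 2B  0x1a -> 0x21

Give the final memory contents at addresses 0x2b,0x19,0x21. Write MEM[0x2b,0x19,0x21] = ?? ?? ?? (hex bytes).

MEM[0x2b,0x19,0x21] = cb 4b 70

[0] 0x24->0x0f len=4 : 9b 5f 18 18
[1] 0x06->0x1a len=3 : b4 48 6a
[2] 0x00->0x17 len=5 : ed 51 4b 70 4a
[3] 0x1a->0x21 len=2 : 70 4a
query mem[0x2b]=0xcb, mem[0x19]=0x4b, mem[0x21]=0x70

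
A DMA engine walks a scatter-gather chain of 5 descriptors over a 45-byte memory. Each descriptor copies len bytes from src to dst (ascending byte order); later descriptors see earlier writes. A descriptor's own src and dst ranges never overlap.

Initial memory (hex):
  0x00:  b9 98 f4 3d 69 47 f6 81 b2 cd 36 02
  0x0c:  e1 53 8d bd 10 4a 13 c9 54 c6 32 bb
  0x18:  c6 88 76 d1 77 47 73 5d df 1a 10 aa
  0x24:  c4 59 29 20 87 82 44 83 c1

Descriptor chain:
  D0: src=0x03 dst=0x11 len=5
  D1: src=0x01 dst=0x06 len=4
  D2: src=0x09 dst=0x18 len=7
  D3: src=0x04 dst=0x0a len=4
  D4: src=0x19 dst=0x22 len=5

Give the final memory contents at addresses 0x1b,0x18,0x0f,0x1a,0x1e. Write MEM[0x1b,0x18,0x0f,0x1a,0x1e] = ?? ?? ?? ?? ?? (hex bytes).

D0: mem[0x11..0x15] <- [3d 69 47 f6 81]
D1: mem[0x06..0x09] <- [98 f4 3d 69]
D2: mem[0x18..0x1e] <- [69 36 02 e1 53 8d bd]
D3: mem[0x0a..0x0d] <- [69 47 98 f4]
D4: mem[0x22..0x26] <- [36 02 e1 53 8d]
query mem[0x1b]=0xe1, mem[0x18]=0x69, mem[0x0f]=0xbd, mem[0x1a]=0x02, mem[0x1e]=0xbd

MEM[0x1b,0x18,0x0f,0x1a,0x1e] = e1 69 bd 02 bd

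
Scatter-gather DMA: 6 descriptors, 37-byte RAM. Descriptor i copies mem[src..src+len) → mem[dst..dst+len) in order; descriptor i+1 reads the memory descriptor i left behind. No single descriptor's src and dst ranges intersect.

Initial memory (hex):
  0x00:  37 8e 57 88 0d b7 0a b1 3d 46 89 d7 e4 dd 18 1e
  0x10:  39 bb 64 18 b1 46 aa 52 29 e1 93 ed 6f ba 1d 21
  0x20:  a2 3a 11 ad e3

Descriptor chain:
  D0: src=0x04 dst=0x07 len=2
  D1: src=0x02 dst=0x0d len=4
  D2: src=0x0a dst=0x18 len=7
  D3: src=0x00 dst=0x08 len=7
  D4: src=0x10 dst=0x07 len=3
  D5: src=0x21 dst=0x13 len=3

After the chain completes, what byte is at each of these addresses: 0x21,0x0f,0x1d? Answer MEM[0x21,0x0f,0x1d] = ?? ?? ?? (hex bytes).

MEM[0x21,0x0f,0x1d] = 3a 0d 0d

[0] 0x04->0x07 len=2 : 0d b7
[1] 0x02->0x0d len=4 : 57 88 0d b7
[2] 0x0a->0x18 len=7 : 89 d7 e4 57 88 0d b7
[3] 0x00->0x08 len=7 : 37 8e 57 88 0d b7 0a
[4] 0x10->0x07 len=3 : b7 bb 64
[5] 0x21->0x13 len=3 : 3a 11 ad
query mem[0x21]=0x3a, mem[0x0f]=0x0d, mem[0x1d]=0x0d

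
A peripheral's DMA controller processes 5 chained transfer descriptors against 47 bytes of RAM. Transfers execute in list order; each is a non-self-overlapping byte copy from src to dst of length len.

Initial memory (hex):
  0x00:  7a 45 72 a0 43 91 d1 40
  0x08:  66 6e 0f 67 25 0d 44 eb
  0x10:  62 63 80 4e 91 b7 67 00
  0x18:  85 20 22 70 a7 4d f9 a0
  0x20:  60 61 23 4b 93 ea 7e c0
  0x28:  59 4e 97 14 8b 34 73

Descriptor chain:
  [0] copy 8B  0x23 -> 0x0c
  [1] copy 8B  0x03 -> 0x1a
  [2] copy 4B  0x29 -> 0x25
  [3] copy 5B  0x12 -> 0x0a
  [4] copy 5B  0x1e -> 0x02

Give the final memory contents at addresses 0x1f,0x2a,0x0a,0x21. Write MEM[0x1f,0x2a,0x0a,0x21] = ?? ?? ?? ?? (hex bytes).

[0] 0x23->0x0c len=8 : 4b 93 ea 7e c0 59 4e 97
[1] 0x03->0x1a len=8 : a0 43 91 d1 40 66 6e 0f
[2] 0x29->0x25 len=4 : 4e 97 14 8b
[3] 0x12->0x0a len=5 : 4e 97 91 b7 67
[4] 0x1e->0x02 len=5 : 40 66 6e 0f 23
query mem[0x1f]=0x66, mem[0x2a]=0x97, mem[0x0a]=0x4e, mem[0x21]=0x0f

MEM[0x1f,0x2a,0x0a,0x21] = 66 97 4e 0f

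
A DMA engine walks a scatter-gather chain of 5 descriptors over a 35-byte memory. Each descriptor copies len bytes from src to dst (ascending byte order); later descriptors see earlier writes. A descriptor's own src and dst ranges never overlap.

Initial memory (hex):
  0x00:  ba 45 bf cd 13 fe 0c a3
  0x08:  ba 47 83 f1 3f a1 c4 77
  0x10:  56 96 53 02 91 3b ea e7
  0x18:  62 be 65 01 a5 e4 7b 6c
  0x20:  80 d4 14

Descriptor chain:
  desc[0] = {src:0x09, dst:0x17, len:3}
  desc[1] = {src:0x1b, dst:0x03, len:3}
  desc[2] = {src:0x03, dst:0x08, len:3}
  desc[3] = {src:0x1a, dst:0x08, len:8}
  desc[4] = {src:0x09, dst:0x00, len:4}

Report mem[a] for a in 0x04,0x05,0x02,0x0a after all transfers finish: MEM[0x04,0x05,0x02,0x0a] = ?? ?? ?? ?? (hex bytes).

D0: mem[0x17..0x19] <- [47 83 f1]
D1: mem[0x03..0x05] <- [01 a5 e4]
D2: mem[0x08..0x0a] <- [01 a5 e4]
D3: mem[0x08..0x0f] <- [65 01 a5 e4 7b 6c 80 d4]
D4: mem[0x00..0x03] <- [01 a5 e4 7b]
query mem[0x04]=0xa5, mem[0x05]=0xe4, mem[0x02]=0xe4, mem[0x0a]=0xa5

MEM[0x04,0x05,0x02,0x0a] = a5 e4 e4 a5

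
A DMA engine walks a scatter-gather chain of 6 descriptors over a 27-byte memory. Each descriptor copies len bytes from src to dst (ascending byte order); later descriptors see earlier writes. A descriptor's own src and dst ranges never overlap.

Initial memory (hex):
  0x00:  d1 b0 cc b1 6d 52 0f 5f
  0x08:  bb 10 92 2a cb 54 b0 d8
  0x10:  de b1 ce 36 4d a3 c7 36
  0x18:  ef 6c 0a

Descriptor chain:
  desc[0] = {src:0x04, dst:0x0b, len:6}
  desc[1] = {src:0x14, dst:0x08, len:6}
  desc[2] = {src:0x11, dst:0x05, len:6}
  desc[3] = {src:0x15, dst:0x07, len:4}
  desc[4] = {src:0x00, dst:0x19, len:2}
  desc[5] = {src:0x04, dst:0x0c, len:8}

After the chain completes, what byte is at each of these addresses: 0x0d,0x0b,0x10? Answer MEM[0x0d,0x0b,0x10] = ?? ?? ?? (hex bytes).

#0 dst[0x0b+6] := {0x6d,0x52,0x0f,0x5f,0xbb,0x10}
#1 dst[0x08+6] := {0x4d,0xa3,0xc7,0x36,0xef,0x6c}
#2 dst[0x05+6] := {0xb1,0xce,0x36,0x4d,0xa3,0xc7}
#3 dst[0x07+4] := {0xa3,0xc7,0x36,0xef}
#4 dst[0x19+2] := {0xd1,0xb0}
#5 dst[0x0c+8] := {0x6d,0xb1,0xce,0xa3,0xc7,0x36,0xef,0x36}
query mem[0x0d]=0xb1, mem[0x0b]=0x36, mem[0x10]=0xc7

MEM[0x0d,0x0b,0x10] = b1 36 c7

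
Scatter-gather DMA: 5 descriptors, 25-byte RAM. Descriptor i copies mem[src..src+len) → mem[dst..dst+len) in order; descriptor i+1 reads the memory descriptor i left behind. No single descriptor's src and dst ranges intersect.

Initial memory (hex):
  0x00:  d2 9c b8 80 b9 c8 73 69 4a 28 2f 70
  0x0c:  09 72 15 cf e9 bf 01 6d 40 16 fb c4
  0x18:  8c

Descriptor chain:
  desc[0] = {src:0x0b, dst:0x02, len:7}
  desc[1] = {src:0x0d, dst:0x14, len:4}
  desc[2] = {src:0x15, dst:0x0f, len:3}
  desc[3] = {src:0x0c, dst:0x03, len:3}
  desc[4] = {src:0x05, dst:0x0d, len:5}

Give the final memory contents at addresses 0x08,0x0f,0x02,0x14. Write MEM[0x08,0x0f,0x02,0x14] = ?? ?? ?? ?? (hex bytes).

MEM[0x08,0x0f,0x02,0x14] = bf e9 70 72

#0 dst[0x02+7] := {0x70,0x09,0x72,0x15,0xcf,0xe9,0xbf}
#1 dst[0x14+4] := {0x72,0x15,0xcf,0xe9}
#2 dst[0x0f+3] := {0x15,0xcf,0xe9}
#3 dst[0x03+3] := {0x09,0x72,0x15}
#4 dst[0x0d+5] := {0x15,0xcf,0xe9,0xbf,0x28}
query mem[0x08]=0xbf, mem[0x0f]=0xe9, mem[0x02]=0x70, mem[0x14]=0x72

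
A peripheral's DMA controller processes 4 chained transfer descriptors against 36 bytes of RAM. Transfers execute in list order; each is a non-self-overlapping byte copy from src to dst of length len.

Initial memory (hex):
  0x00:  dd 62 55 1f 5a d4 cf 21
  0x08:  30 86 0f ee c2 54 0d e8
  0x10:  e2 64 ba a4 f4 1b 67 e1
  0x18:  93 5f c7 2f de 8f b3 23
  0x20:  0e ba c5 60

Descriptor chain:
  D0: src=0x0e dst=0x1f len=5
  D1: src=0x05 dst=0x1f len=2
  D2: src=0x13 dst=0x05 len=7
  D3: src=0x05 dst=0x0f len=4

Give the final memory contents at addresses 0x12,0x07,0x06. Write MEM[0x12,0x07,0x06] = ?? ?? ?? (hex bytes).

#0 dst[0x1f+5] := {0x0d,0xe8,0xe2,0x64,0xba}
#1 dst[0x1f+2] := {0xd4,0xcf}
#2 dst[0x05+7] := {0xa4,0xf4,0x1b,0x67,0xe1,0x93,0x5f}
#3 dst[0x0f+4] := {0xa4,0xf4,0x1b,0x67}
query mem[0x12]=0x67, mem[0x07]=0x1b, mem[0x06]=0xf4

MEM[0x12,0x07,0x06] = 67 1b f4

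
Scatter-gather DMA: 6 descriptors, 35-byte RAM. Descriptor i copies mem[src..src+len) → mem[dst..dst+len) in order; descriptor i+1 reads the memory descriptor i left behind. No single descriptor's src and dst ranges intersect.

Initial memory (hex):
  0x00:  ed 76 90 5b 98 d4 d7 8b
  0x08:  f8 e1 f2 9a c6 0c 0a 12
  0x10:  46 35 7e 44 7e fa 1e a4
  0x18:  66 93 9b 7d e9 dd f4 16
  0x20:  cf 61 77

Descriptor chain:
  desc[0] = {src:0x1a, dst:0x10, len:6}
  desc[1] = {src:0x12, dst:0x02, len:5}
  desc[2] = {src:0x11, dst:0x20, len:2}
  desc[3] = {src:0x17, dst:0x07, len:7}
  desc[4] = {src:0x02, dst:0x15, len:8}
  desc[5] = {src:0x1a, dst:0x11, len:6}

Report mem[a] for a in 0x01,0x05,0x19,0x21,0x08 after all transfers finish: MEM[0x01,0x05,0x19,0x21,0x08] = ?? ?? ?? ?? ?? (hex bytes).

  after D0: wrote 6B at 0x10 = 9b7de9ddf416
  after D1: wrote 5B at 0x02 = e9ddf4161e
  after D2: wrote 2B at 0x20 = 7de9
  after D3: wrote 7B at 0x07 = a466939b7de9dd
  after D4: wrote 8B at 0x15 = e9ddf4161ea46693
  after D5: wrote 6B at 0x11 = a46693ddf416
query mem[0x01]=0x76, mem[0x05]=0x16, mem[0x19]=0x1e, mem[0x21]=0xe9, mem[0x08]=0x66

MEM[0x01,0x05,0x19,0x21,0x08] = 76 16 1e e9 66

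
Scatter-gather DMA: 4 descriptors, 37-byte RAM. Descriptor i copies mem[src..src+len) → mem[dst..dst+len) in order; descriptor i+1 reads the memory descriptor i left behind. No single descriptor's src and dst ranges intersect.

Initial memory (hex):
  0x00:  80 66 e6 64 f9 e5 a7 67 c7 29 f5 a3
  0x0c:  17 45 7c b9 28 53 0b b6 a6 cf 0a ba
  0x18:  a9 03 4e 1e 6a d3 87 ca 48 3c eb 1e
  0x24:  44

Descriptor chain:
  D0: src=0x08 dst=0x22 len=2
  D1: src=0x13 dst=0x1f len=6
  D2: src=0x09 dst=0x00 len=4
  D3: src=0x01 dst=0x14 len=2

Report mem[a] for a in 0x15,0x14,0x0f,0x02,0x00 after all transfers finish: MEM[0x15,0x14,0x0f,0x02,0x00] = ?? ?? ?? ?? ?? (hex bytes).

MEM[0x15,0x14,0x0f,0x02,0x00] = a3 f5 b9 a3 29

#0 dst[0x22+2] := {0xc7,0x29}
#1 dst[0x1f+6] := {0xb6,0xa6,0xcf,0x0a,0xba,0xa9}
#2 dst[0x00+4] := {0x29,0xf5,0xa3,0x17}
#3 dst[0x14+2] := {0xf5,0xa3}
query mem[0x15]=0xa3, mem[0x14]=0xf5, mem[0x0f]=0xb9, mem[0x02]=0xa3, mem[0x00]=0x29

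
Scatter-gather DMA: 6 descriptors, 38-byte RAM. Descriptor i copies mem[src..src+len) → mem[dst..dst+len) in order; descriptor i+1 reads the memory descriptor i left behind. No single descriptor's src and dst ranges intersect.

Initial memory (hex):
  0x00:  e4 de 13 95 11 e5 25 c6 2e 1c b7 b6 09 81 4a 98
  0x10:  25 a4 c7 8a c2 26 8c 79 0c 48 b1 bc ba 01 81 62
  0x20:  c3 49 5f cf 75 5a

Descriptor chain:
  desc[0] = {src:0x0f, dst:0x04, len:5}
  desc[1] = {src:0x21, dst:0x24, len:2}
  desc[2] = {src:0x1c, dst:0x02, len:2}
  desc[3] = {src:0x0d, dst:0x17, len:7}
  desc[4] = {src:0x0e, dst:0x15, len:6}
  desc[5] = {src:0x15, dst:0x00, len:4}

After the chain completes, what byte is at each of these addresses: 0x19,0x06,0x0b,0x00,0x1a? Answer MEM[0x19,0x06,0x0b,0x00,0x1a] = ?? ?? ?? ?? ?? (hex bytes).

MEM[0x19,0x06,0x0b,0x00,0x1a] = c7 a4 b6 4a 8a

#0 dst[0x04+5] := {0x98,0x25,0xa4,0xc7,0x8a}
#1 dst[0x24+2] := {0x49,0x5f}
#2 dst[0x02+2] := {0xba,0x01}
#3 dst[0x17+7] := {0x81,0x4a,0x98,0x25,0xa4,0xc7,0x8a}
#4 dst[0x15+6] := {0x4a,0x98,0x25,0xa4,0xc7,0x8a}
#5 dst[0x00+4] := {0x4a,0x98,0x25,0xa4}
query mem[0x19]=0xc7, mem[0x06]=0xa4, mem[0x0b]=0xb6, mem[0x00]=0x4a, mem[0x1a]=0x8a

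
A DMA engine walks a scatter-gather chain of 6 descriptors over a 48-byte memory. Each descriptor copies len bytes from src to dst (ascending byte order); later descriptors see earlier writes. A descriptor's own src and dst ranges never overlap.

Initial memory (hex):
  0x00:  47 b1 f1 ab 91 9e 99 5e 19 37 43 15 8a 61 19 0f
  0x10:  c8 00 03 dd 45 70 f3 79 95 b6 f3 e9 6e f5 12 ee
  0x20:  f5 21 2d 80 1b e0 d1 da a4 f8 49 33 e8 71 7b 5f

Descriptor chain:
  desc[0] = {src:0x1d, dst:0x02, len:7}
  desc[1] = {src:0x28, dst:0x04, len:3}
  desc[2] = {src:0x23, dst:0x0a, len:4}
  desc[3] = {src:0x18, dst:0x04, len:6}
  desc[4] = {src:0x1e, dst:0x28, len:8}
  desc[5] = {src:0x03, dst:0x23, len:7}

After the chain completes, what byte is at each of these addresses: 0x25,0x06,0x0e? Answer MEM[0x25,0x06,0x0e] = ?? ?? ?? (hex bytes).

MEM[0x25,0x06,0x0e] = b6 f3 19

  after D0: wrote 7B at 0x02 = f512eef5212d80
  after D1: wrote 3B at 0x04 = a4f849
  after D2: wrote 4B at 0x0a = 801be0d1
  after D3: wrote 6B at 0x04 = 95b6f3e96ef5
  after D4: wrote 8B at 0x28 = 12eef5212d801be0
  after D5: wrote 7B at 0x23 = 1295b6f3e96ef5
query mem[0x25]=0xb6, mem[0x06]=0xf3, mem[0x0e]=0x19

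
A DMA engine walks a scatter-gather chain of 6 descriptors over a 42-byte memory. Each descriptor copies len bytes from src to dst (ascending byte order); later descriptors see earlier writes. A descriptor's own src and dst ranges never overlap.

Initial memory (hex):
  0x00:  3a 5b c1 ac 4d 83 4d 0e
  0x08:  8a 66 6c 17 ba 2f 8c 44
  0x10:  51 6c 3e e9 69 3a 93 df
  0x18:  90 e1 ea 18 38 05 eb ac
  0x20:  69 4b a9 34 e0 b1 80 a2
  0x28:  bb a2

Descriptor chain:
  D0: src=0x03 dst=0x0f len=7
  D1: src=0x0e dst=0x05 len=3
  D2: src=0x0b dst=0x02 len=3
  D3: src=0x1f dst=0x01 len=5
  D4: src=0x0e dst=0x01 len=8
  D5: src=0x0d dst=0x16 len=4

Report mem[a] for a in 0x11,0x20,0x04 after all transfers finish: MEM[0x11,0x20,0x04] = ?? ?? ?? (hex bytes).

#0 dst[0x0f+7] := {0xac,0x4d,0x83,0x4d,0x0e,0x8a,0x66}
#1 dst[0x05+3] := {0x8c,0xac,0x4d}
#2 dst[0x02+3] := {0x17,0xba,0x2f}
#3 dst[0x01+5] := {0xac,0x69,0x4b,0xa9,0x34}
#4 dst[0x01+8] := {0x8c,0xac,0x4d,0x83,0x4d,0x0e,0x8a,0x66}
#5 dst[0x16+4] := {0x2f,0x8c,0xac,0x4d}
query mem[0x11]=0x83, mem[0x20]=0x69, mem[0x04]=0x83

MEM[0x11,0x20,0x04] = 83 69 83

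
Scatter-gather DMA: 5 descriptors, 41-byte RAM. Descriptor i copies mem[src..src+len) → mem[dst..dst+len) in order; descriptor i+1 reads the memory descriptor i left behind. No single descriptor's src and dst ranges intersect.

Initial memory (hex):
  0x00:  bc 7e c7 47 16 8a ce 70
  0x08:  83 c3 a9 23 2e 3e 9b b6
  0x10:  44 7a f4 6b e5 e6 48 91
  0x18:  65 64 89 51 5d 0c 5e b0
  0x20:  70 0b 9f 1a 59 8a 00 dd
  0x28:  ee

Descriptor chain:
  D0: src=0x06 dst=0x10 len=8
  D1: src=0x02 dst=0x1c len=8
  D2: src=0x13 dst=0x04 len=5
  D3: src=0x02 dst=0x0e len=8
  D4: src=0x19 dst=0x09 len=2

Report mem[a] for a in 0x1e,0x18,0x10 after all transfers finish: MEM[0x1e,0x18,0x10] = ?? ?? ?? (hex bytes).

#0 dst[0x10+8] := {0xce,0x70,0x83,0xc3,0xa9,0x23,0x2e,0x3e}
#1 dst[0x1c+8] := {0xc7,0x47,0x16,0x8a,0xce,0x70,0x83,0xc3}
#2 dst[0x04+5] := {0xc3,0xa9,0x23,0x2e,0x3e}
#3 dst[0x0e+8] := {0xc7,0x47,0xc3,0xa9,0x23,0x2e,0x3e,0xc3}
#4 dst[0x09+2] := {0x64,0x89}
query mem[0x1e]=0x16, mem[0x18]=0x65, mem[0x10]=0xc3

MEM[0x1e,0x18,0x10] = 16 65 c3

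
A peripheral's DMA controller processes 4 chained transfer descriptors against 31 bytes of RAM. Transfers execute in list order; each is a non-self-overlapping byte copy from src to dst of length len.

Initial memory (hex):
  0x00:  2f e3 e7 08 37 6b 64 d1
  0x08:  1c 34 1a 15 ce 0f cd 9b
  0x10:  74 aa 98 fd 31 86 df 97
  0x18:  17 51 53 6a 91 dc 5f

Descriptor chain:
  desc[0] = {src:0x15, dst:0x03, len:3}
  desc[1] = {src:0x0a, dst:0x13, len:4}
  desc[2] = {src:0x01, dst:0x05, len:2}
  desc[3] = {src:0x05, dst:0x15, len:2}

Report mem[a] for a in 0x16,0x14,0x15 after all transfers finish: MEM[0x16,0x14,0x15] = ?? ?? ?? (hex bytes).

MEM[0x16,0x14,0x15] = e7 15 e3

D0: mem[0x03..0x05] <- [86 df 97]
D1: mem[0x13..0x16] <- [1a 15 ce 0f]
D2: mem[0x05..0x06] <- [e3 e7]
D3: mem[0x15..0x16] <- [e3 e7]
query mem[0x16]=0xe7, mem[0x14]=0x15, mem[0x15]=0xe3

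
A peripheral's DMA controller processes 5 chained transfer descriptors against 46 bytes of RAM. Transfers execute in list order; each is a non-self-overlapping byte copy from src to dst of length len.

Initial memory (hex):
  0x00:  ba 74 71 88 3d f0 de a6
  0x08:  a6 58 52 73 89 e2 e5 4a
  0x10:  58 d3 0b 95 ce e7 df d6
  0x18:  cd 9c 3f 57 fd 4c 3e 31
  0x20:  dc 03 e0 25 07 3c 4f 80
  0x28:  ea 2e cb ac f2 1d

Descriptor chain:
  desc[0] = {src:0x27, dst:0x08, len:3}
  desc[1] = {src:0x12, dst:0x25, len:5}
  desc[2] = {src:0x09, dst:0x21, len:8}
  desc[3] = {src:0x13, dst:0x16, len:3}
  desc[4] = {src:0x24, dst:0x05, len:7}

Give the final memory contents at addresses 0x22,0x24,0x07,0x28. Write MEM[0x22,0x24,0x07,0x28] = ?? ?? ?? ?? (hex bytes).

  after D0: wrote 3B at 0x08 = 80ea2e
  after D1: wrote 5B at 0x25 = 0b95cee7df
  after D2: wrote 8B at 0x21 = ea2e7389e2e54a58
  after D3: wrote 3B at 0x16 = 95cee7
  after D4: wrote 7B at 0x05 = 89e2e54a58dfcb
query mem[0x22]=0x2e, mem[0x24]=0x89, mem[0x07]=0xe5, mem[0x28]=0x58

MEM[0x22,0x24,0x07,0x28] = 2e 89 e5 58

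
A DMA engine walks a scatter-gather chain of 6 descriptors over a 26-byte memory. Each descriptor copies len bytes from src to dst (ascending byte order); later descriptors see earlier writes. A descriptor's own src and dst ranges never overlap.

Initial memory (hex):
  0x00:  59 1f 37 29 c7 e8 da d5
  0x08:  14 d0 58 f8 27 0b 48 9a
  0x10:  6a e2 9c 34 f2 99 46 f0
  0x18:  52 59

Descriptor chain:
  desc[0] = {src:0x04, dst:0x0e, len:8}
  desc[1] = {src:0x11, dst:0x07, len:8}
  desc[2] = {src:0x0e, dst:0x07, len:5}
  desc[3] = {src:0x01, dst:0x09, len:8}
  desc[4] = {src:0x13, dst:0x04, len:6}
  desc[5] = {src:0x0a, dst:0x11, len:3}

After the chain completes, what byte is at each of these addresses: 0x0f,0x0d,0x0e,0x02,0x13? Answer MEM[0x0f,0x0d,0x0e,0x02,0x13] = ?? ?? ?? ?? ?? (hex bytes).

MEM[0x0f,0x0d,0x0e,0x02,0x13] = 52 e8 da 37 c7

  after D0: wrote 8B at 0x0e = c7e8dad514d058f8
  after D1: wrote 8B at 0x07 = d514d058f846f052
  after D2: wrote 5B at 0x07 = 52e8dad514
  after D3: wrote 8B at 0x09 = 1f3729c7e8da52e8
  after D4: wrote 6B at 0x04 = d058f846f052
  after D5: wrote 3B at 0x11 = 3729c7
query mem[0x0f]=0x52, mem[0x0d]=0xe8, mem[0x0e]=0xda, mem[0x02]=0x37, mem[0x13]=0xc7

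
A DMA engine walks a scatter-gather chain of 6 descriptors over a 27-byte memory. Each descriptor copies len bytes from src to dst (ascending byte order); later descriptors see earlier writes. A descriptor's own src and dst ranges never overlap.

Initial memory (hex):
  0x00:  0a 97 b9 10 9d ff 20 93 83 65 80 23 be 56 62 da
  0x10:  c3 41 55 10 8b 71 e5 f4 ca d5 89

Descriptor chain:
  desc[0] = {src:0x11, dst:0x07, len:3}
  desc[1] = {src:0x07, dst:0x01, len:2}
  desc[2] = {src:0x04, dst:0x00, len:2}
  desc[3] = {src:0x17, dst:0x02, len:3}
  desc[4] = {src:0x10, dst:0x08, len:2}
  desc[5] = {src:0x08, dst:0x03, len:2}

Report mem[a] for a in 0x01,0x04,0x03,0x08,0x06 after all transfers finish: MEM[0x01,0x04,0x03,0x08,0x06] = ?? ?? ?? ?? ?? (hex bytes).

MEM[0x01,0x04,0x03,0x08,0x06] = ff 41 c3 c3 20

[0] 0x11->0x07 len=3 : 41 55 10
[1] 0x07->0x01 len=2 : 41 55
[2] 0x04->0x00 len=2 : 9d ff
[3] 0x17->0x02 len=3 : f4 ca d5
[4] 0x10->0x08 len=2 : c3 41
[5] 0x08->0x03 len=2 : c3 41
query mem[0x01]=0xff, mem[0x04]=0x41, mem[0x03]=0xc3, mem[0x08]=0xc3, mem[0x06]=0x20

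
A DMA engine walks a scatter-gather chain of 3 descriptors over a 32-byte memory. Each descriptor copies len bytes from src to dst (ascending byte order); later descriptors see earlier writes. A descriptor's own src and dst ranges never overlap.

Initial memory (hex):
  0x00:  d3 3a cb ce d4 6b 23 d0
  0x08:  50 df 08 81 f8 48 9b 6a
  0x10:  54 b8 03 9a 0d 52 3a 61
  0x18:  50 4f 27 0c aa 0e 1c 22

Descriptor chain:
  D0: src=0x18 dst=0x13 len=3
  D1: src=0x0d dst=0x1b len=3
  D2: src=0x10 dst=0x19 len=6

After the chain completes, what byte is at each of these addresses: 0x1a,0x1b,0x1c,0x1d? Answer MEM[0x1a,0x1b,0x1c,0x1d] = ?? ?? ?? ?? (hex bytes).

D0: mem[0x13..0x15] <- [50 4f 27]
D1: mem[0x1b..0x1d] <- [48 9b 6a]
D2: mem[0x19..0x1e] <- [54 b8 03 50 4f 27]
query mem[0x1a]=0xb8, mem[0x1b]=0x03, mem[0x1c]=0x50, mem[0x1d]=0x4f

MEM[0x1a,0x1b,0x1c,0x1d] = b8 03 50 4f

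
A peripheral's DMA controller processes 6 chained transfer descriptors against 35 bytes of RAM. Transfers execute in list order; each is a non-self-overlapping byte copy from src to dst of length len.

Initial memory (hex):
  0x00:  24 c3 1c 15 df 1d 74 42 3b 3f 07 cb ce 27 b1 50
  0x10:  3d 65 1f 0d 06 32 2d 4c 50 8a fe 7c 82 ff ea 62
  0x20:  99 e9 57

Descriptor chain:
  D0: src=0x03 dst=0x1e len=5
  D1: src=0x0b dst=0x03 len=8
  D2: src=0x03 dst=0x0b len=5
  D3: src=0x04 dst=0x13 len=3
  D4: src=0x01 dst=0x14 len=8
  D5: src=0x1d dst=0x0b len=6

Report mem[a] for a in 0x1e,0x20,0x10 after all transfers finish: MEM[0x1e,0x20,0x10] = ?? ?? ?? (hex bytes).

MEM[0x1e,0x20,0x10] = 15 1d 42

[0] 0x03->0x1e len=5 : 15 df 1d 74 42
[1] 0x0b->0x03 len=8 : cb ce 27 b1 50 3d 65 1f
[2] 0x03->0x0b len=5 : cb ce 27 b1 50
[3] 0x04->0x13 len=3 : ce 27 b1
[4] 0x01->0x14 len=8 : c3 1c cb ce 27 b1 50 3d
[5] 0x1d->0x0b len=6 : ff 15 df 1d 74 42
query mem[0x1e]=0x15, mem[0x20]=0x1d, mem[0x10]=0x42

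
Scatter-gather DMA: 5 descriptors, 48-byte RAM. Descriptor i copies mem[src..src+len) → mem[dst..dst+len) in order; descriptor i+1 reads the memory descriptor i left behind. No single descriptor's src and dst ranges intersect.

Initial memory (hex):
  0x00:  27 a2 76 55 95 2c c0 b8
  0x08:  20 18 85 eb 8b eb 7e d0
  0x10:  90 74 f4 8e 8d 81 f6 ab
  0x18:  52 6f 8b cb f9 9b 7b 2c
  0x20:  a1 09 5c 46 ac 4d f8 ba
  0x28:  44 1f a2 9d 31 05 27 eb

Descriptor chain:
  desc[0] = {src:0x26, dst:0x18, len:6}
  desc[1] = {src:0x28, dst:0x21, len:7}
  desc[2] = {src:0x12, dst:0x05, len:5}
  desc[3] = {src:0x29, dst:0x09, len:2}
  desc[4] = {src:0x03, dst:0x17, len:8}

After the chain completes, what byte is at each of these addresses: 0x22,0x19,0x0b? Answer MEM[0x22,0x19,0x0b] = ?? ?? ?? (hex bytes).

MEM[0x22,0x19,0x0b] = 1f f4 eb

D0: mem[0x18..0x1d] <- [f8 ba 44 1f a2 9d]
D1: mem[0x21..0x27] <- [44 1f a2 9d 31 05 27]
D2: mem[0x05..0x09] <- [f4 8e 8d 81 f6]
D3: mem[0x09..0x0a] <- [1f a2]
D4: mem[0x17..0x1e] <- [55 95 f4 8e 8d 81 1f a2]
query mem[0x22]=0x1f, mem[0x19]=0xf4, mem[0x0b]=0xeb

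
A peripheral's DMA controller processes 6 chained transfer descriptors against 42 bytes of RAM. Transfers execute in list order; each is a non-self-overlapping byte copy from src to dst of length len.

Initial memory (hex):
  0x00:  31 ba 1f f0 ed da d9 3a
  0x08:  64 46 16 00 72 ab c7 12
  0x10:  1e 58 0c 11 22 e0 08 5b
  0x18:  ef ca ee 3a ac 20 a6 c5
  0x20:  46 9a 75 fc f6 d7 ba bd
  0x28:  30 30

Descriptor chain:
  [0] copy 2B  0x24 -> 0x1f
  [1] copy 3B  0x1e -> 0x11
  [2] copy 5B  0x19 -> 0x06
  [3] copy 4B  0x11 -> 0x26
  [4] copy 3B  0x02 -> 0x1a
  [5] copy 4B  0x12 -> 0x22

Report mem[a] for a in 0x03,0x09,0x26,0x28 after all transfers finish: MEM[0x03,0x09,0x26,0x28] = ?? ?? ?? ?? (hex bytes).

D0: mem[0x1f..0x20] <- [f6 d7]
D1: mem[0x11..0x13] <- [a6 f6 d7]
D2: mem[0x06..0x0a] <- [ca ee 3a ac 20]
D3: mem[0x26..0x29] <- [a6 f6 d7 22]
D4: mem[0x1a..0x1c] <- [1f f0 ed]
D5: mem[0x22..0x25] <- [f6 d7 22 e0]
query mem[0x03]=0xf0, mem[0x09]=0xac, mem[0x26]=0xa6, mem[0x28]=0xd7

MEM[0x03,0x09,0x26,0x28] = f0 ac a6 d7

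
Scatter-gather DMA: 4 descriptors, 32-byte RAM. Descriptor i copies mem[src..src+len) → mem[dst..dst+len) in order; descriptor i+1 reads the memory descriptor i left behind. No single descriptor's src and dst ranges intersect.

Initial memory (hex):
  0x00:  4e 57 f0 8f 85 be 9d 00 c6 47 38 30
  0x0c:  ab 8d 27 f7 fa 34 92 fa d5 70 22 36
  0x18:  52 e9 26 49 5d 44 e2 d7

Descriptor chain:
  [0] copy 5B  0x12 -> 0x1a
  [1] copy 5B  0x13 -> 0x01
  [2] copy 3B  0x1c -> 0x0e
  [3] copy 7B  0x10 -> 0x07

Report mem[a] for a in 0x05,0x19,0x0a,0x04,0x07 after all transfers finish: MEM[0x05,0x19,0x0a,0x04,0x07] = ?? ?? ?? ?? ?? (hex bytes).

MEM[0x05,0x19,0x0a,0x04,0x07] = 36 e9 fa 22 22

  after D0: wrote 5B at 0x1a = 92fad57022
  after D1: wrote 5B at 0x01 = fad5702236
  after D2: wrote 3B at 0x0e = d57022
  after D3: wrote 7B at 0x07 = 223492fad57022
query mem[0x05]=0x36, mem[0x19]=0xe9, mem[0x0a]=0xfa, mem[0x04]=0x22, mem[0x07]=0x22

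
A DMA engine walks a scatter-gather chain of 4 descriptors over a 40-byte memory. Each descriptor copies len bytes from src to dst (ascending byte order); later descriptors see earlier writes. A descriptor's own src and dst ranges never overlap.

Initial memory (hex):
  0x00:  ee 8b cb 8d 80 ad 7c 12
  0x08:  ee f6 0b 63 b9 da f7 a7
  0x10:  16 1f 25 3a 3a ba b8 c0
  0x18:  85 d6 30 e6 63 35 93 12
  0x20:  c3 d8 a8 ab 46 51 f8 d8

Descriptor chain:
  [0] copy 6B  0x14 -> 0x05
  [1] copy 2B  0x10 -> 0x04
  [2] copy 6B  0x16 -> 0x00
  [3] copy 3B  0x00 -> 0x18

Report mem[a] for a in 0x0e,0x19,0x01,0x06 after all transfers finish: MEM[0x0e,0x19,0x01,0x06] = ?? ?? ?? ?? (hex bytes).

MEM[0x0e,0x19,0x01,0x06] = f7 c0 c0 ba

#0 dst[0x05+6] := {0x3a,0xba,0xb8,0xc0,0x85,0xd6}
#1 dst[0x04+2] := {0x16,0x1f}
#2 dst[0x00+6] := {0xb8,0xc0,0x85,0xd6,0x30,0xe6}
#3 dst[0x18+3] := {0xb8,0xc0,0x85}
query mem[0x0e]=0xf7, mem[0x19]=0xc0, mem[0x01]=0xc0, mem[0x06]=0xba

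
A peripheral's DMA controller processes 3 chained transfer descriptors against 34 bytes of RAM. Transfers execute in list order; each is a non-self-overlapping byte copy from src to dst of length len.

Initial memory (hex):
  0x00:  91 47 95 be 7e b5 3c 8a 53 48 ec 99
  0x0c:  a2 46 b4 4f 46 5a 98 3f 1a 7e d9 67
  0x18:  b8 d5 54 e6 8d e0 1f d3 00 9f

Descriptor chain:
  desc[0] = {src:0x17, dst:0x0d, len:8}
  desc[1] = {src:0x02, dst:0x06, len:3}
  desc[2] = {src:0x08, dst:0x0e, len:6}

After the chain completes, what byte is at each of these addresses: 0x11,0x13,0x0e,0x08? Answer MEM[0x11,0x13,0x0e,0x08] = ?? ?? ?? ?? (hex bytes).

MEM[0x11,0x13,0x0e,0x08] = 99 67 7e 7e

#0 dst[0x0d+8] := {0x67,0xb8,0xd5,0x54,0xe6,0x8d,0xe0,0x1f}
#1 dst[0x06+3] := {0x95,0xbe,0x7e}
#2 dst[0x0e+6] := {0x7e,0x48,0xec,0x99,0xa2,0x67}
query mem[0x11]=0x99, mem[0x13]=0x67, mem[0x0e]=0x7e, mem[0x08]=0x7e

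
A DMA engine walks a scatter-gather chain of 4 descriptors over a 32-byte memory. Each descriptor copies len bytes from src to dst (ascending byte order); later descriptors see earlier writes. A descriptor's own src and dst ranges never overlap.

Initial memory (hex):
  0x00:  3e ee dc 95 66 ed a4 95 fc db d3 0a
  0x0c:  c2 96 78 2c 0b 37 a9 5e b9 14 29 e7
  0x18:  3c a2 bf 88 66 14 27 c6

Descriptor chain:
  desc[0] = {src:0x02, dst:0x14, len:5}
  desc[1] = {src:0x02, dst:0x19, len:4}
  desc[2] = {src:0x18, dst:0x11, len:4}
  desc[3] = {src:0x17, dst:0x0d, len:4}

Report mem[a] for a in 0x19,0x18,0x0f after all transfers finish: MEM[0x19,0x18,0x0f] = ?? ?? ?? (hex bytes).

  after D0: wrote 5B at 0x14 = dc9566eda4
  after D1: wrote 4B at 0x19 = dc9566ed
  after D2: wrote 4B at 0x11 = a4dc9566
  after D3: wrote 4B at 0x0d = eda4dc95
query mem[0x19]=0xdc, mem[0x18]=0xa4, mem[0x0f]=0xdc

MEM[0x19,0x18,0x0f] = dc a4 dc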